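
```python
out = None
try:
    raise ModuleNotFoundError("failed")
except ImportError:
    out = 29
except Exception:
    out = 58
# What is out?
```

Step-by-step execution trace:
1. `raise ModuleNotFoundError(...)` raises ModuleNotFoundError.
2. `except ImportError` matches (ModuleNotFoundError is a subclass of ImportError) → out = 29.
3. `except Exception` is not reached.
Result: 29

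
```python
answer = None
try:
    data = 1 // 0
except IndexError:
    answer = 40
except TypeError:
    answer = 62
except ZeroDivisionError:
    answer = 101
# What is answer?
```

Step-by-step execution trace:
1. `data = 1 // 0` raises ZeroDivisionError.
2. `except IndexError` does not match ZeroDivisionError; skipped.
3. `except TypeError` does not match ZeroDivisionError; skipped.
4. `except ZeroDivisionError` matches → answer = 101.
Result: 101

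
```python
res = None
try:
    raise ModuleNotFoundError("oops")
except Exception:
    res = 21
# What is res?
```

Step-by-step execution trace:
1. `raise ModuleNotFoundError(...)` raises ModuleNotFoundError.
2. `except Exception` matches (ModuleNotFoundError is a subclass of Exception) → res = 21.
Result: 21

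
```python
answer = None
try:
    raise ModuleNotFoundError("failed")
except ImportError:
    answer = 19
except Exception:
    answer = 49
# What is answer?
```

Step-by-step execution trace:
1. `raise ModuleNotFoundError(...)` raises ModuleNotFoundError.
2. `except ImportError` matches (ModuleNotFoundError is a subclass of ImportError) → answer = 19.
3. `except Exception` is not reached.
Result: 19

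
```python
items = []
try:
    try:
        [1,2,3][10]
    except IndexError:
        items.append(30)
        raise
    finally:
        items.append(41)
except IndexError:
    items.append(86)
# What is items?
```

Step-by-step execution trace:
1. Inner try: `[1,2,3][10]` raises IndexError.
2. Inner `except IndexError` matches → `items.append(30)` → items = [30].
3. bare `raise` re-raises IndexError.
4. Inner `finally` runs during unwinding: `items.append(41)` → items = [30, 41].
5. Outer `except IndexError` matches → `items.append(86)` → items = [30, 41, 86].
Result: [30, 41, 86]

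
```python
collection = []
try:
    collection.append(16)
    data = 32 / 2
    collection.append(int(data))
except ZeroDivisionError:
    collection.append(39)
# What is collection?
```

Step-by-step execution trace:
1. try: `collection.append(16)` → collection = [16].
2. `data = 32 / 2` → data = 16.0. No exception raised.
3. `collection.append(int(data))` → collection = [16, 16].
4. `except ZeroDivisionError` is skipped (no exception was raised).
Result: [16, 16]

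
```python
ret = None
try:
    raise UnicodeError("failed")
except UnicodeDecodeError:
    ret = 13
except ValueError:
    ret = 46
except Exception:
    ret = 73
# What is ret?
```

Step-by-step execution trace:
1. `raise UnicodeError(...)` raises UnicodeError.
2. `except UnicodeDecodeError` does not match (UnicodeError is not a subclass of UnicodeDecodeError); skipped.
3. `except ValueError` matches (UnicodeError is a subclass of ValueError) → ret = 46.
4. `except Exception` is not reached.
Result: 46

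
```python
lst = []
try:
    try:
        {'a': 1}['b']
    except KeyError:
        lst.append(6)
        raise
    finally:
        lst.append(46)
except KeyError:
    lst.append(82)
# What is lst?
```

Step-by-step execution trace:
1. Inner try: `{'a': 1}['b']` raises KeyError.
2. Inner `except KeyError` matches → `lst.append(6)` → lst = [6].
3. bare `raise` re-raises KeyError.
4. Inner `finally` runs during unwinding: `lst.append(46)` → lst = [6, 46].
5. Outer `except KeyError` matches → `lst.append(82)` → lst = [6, 46, 82].
Result: [6, 46, 82]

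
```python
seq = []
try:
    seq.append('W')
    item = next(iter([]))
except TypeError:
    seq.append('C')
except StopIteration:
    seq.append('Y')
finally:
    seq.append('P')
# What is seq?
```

Step-by-step execution trace:
1. try: `seq.append('W')` → seq = ['W'].
2. `item = next(iter([]))` raises StopIteration.
3. `except TypeError` does not match StopIteration; skipped.
4. `except StopIteration` matches → `seq.append('Y')` → seq = ['W', 'Y'].
5. finally always runs: `seq.append('P')` → seq = ['W', 'Y', 'P'].
Result: ['W', 'Y', 'P']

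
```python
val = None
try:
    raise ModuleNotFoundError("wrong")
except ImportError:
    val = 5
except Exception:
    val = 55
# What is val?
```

Step-by-step execution trace:
1. `raise ModuleNotFoundError(...)` raises ModuleNotFoundError.
2. `except ImportError` matches (ModuleNotFoundError is a subclass of ImportError) → val = 5.
3. `except Exception` is not reached.
Result: 5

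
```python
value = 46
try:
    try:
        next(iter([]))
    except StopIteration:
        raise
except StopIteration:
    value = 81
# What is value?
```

Step-by-step execution trace:
1. Inner try: `next(iter([]))` raises StopIteration.
2. Inner `except StopIteration` matches; bare `raise` re-raises the same StopIteration.
3. Outer `except StopIteration` matches → value = 81.
Result: 81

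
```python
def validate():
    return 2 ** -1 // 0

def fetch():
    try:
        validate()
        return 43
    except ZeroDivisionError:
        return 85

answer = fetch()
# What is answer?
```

Step-by-step execution trace:
1. `fetch()` calls `validate()`.
2. `validate()` evaluates `2 ** -1 // 0`, which raises ZeroDivisionError; it propagates to the caller.
3. `return 43` is not reached.
4. `except ZeroDivisionError` in fetch matches → returns 85.
5. answer = 85.
Result: 85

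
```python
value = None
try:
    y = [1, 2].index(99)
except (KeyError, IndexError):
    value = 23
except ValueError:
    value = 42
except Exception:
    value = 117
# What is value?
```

Step-by-step execution trace:
1. `y = [1, 2].index(99)` raises ValueError.
2. `except (KeyError, IndexError)` does not match ValueError; skipped.
3. `except ValueError` matches (exact type match) → value = 42.
4. `except Exception` is not reached.
Result: 42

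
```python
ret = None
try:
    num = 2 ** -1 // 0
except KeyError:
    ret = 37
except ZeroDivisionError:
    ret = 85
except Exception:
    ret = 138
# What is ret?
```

Step-by-step execution trace:
1. `num = 2 ** -1 // 0` raises ZeroDivisionError.
2. `except KeyError` does not match ZeroDivisionError; skipped.
3. `except ZeroDivisionError` matches → ret = 85.
4. Remaining except clauses are skipped.
Result: 85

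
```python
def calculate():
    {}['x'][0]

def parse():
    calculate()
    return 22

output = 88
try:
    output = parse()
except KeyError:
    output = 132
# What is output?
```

Step-by-step execution trace:
1. output starts at 88.
2. try: `parse()` calls `calculate()`.
3. `calculate()` evaluates `{}['x'][0]`, which raises KeyError; it propagates through parse (uncaught).
4. `return 22` in parse is not reached; the assignment to output does not complete.
5. `except KeyError` matches → output = 132.
Result: 132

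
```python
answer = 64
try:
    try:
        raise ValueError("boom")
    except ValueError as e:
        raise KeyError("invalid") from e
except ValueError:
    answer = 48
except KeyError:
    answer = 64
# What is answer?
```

Step-by-step execution trace:
1. Inner try raises ValueError; inner `except ValueError as e` catches it.
2. `raise KeyError(...) from e` raises KeyError (ValueError is attached as __cause__, but only KeyError is active).
3. Outer `except ValueError` does not match KeyError; skipped.
4. Outer `except KeyError` matches → answer = 64.
Result: 64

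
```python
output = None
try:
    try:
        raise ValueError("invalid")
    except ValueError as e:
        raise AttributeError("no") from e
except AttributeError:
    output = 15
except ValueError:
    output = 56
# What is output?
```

Step-by-step execution trace:
1. Inner try raises ValueError; inner `except ValueError as e` catches it.
2. `raise AttributeError(...) from e` raises AttributeError (ValueError is attached as __cause__, but only AttributeError is active).
3. Outer `except AttributeError` matches → output = 15.
4. `except ValueError` is not reached.
Result: 15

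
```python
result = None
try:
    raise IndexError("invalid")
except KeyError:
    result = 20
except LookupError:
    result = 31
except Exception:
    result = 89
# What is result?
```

Step-by-step execution trace:
1. `raise IndexError(...)` raises IndexError.
2. `except KeyError` does not match (IndexError is not a subclass of KeyError); skipped.
3. `except LookupError` matches (IndexError is a subclass of LookupError) → result = 31.
4. `except Exception` is not reached.
Result: 31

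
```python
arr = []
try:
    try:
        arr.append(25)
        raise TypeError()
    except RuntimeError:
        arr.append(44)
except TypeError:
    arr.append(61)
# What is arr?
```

Step-by-step execution trace:
1. Inner try: `arr.append(25)` → arr = [25].
2. `raise TypeError()` raises TypeError.
3. Inner `except RuntimeError` does not match TypeError; exception propagates to outer try.
4. Outer `except TypeError` matches → `arr.append(61)` → arr = [25, 61].
Result: [25, 61]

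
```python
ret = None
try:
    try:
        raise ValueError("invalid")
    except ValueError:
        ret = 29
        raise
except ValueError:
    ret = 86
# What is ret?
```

Step-by-step execution trace:
1. Inner try: `raise ValueError("invalid")` raises ValueError.
2. Inner `except ValueError` matches → ret = 29.
3. bare `raise` re-raises the same ValueError.
4. Outer `except ValueError` matches → ret = 86.
Result: 86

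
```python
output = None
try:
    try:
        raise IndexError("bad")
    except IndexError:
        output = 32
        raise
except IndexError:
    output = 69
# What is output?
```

Step-by-step execution trace:
1. Inner try: `raise IndexError("bad")` raises IndexError.
2. Inner `except IndexError` matches → output = 32.
3. bare `raise` re-raises the same IndexError.
4. Outer `except IndexError` matches → output = 69.
Result: 69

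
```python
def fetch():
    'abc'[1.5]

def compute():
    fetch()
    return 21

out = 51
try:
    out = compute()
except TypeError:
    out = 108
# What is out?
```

Step-by-step execution trace:
1. out starts at 51.
2. try: `compute()` calls `fetch()`.
3. `fetch()` evaluates `'abc'[1.5]`, which raises TypeError; it propagates through compute (uncaught).
4. `return 21` in compute is not reached; the assignment to out does not complete.
5. `except TypeError` matches → out = 108.
Result: 108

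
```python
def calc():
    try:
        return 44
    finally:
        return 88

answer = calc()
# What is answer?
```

Step-by-step execution trace:
1. `calc()` enters try: `return 44` sets pending return value 44.
2. Before returning, `finally: return 88` runs and overrides the pending return.
3. calc() returns 88 → answer = 88.
Result: 88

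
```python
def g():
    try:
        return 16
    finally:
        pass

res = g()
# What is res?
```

Step-by-step execution trace:
1. `g()` enters try: `return 16` sets pending return value 16.
2. Before returning, `finally: pass` runs (no effect).
3. g() returns 16 → res = 16.
Result: 16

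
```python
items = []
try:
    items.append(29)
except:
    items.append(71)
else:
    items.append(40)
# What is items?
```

Step-by-step execution trace:
1. try: `items.append(29)` → items = [29]. No exception raised.
2. `except` is skipped.
3. `else` runs (try completed without exception): `items.append(40)` → items = [29, 40].
Result: [29, 40]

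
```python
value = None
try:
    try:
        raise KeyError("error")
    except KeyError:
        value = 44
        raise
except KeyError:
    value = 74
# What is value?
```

Step-by-step execution trace:
1. Inner try: `raise KeyError("error")` raises KeyError.
2. Inner `except KeyError` matches → value = 44.
3. bare `raise` re-raises the same KeyError.
4. Outer `except KeyError` matches → value = 74.
Result: 74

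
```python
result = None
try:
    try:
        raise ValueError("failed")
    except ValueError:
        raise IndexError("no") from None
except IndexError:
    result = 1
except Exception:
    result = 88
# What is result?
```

Step-by-step execution trace:
1. Inner try raises ValueError; inner `except ValueError` catches it.
2. `raise IndexError(...) from None` raises IndexError (from None suppresses __context__, but the active exception is still IndexError).
3. Outer `except IndexError` matches → result = 1.
4. `except Exception` is not reached.
Result: 1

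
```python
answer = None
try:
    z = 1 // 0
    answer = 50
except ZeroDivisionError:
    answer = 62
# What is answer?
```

Step-by-step execution trace:
1. `z = 1 // 0` raises ZeroDivisionError.
2. `answer = 50` is not reached.
3. `except ZeroDivisionError` matches → answer = 62.
Result: 62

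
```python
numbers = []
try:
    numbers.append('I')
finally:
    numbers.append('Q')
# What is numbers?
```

Step-by-step execution trace:
1. try: `numbers.append('I')` → numbers = ['I'].
2. The try body completes without raising.
3. finally always runs: `numbers.append('Q')` → numbers = ['I', 'Q'].
Result: ['I', 'Q']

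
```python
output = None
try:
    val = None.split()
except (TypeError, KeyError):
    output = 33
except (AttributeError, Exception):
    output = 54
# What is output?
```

Step-by-step execution trace:
1. `val = None.split()` raises AttributeError.
2. `except (TypeError, KeyError)` does not match AttributeError; skipped.
3. `except (AttributeError, Exception)` matches (AttributeError is in the tuple) → output = 54.
Result: 54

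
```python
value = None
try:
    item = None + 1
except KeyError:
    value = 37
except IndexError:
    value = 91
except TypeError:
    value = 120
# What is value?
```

Step-by-step execution trace:
1. `item = None + 1` raises TypeError.
2. `except KeyError` does not match TypeError; skipped.
3. `except IndexError` does not match TypeError; skipped.
4. `except TypeError` matches → value = 120.
Result: 120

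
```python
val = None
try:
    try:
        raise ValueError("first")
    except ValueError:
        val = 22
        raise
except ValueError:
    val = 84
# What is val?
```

Step-by-step execution trace:
1. Inner try: `raise ValueError("first")` raises ValueError.
2. Inner `except ValueError` matches → val = 22.
3. bare `raise` re-raises the same ValueError.
4. Outer `except ValueError` matches → val = 84.
Result: 84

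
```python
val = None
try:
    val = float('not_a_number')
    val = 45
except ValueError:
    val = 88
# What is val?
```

Step-by-step execution trace:
1. `val = float('not_a_number')` raises ValueError.
2. `val = 45` is not reached.
3. `except ValueError` matches → val = 88.
Result: 88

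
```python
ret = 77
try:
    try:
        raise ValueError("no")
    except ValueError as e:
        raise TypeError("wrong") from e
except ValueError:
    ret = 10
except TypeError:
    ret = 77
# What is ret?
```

Step-by-step execution trace:
1. Inner try raises ValueError; inner `except ValueError as e` catches it.
2. `raise TypeError(...) from e` raises TypeError (ValueError is attached as __cause__, but only TypeError is active).
3. Outer `except ValueError` does not match TypeError; skipped.
4. Outer `except TypeError` matches → ret = 77.
Result: 77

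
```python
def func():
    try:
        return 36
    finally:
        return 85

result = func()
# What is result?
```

Step-by-step execution trace:
1. `func()` enters try: `return 36` sets pending return value 36.
2. Before returning, `finally: return 85` runs and overrides the pending return.
3. func() returns 85 → result = 85.
Result: 85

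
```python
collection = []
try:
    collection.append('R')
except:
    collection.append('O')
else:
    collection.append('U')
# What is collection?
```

Step-by-step execution trace:
1. try: `collection.append('R')` → collection = ['R']. No exception raised.
2. `except` is skipped.
3. `else` runs (try completed without exception): `collection.append('U')` → collection = ['R', 'U'].
Result: ['R', 'U']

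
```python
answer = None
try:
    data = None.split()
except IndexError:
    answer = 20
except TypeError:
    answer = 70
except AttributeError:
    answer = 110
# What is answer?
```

Step-by-step execution trace:
1. `data = None.split()` raises AttributeError.
2. `except IndexError` does not match AttributeError; skipped.
3. `except TypeError` does not match AttributeError; skipped.
4. `except AttributeError` matches → answer = 110.
Result: 110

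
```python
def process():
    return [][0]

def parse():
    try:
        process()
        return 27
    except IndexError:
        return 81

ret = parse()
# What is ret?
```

Step-by-step execution trace:
1. `parse()` calls `process()`.
2. `process()` evaluates `[][0]`, which raises IndexError; it propagates to the caller.
3. `return 27` is not reached.
4. `except IndexError` in parse matches → returns 81.
5. ret = 81.
Result: 81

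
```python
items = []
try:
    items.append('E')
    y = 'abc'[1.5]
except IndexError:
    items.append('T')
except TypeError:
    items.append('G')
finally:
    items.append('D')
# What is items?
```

Step-by-step execution trace:
1. try: `items.append('E')` → items = ['E'].
2. `y = 'abc'[1.5]` raises TypeError.
3. `except IndexError` does not match TypeError; skipped.
4. `except TypeError` matches → `items.append('G')` → items = ['E', 'G'].
5. finally always runs: `items.append('D')` → items = ['E', 'G', 'D'].
Result: ['E', 'G', 'D']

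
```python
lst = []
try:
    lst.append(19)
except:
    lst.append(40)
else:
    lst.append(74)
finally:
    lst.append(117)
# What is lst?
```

Step-by-step execution trace:
1. try: `lst.append(19)` → lst = [19]. No exception raised.
2. `except` is skipped.
3. `else` runs: `lst.append(74)` → lst = [19, 74].
4. `finally` always runs: `lst.append(117)` → lst = [19, 74, 117].
Result: [19, 74, 117]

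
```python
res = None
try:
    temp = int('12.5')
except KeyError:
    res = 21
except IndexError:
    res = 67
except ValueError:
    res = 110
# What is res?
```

Step-by-step execution trace:
1. `temp = int('12.5')` raises ValueError.
2. `except KeyError` does not match ValueError; skipped.
3. `except IndexError` does not match ValueError; skipped.
4. `except ValueError` matches → res = 110.
Result: 110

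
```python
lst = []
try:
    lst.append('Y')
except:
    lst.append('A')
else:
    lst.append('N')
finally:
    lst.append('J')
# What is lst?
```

Step-by-step execution trace:
1. try: `lst.append('Y')` → lst = ['Y']. No exception raised.
2. `except` is skipped.
3. `else` runs: `lst.append('N')` → lst = ['Y', 'N'].
4. `finally` always runs: `lst.append('J')` → lst = ['Y', 'N', 'J'].
Result: ['Y', 'N', 'J']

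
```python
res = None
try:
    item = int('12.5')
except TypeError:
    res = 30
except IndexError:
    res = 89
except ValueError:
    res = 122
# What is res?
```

Step-by-step execution trace:
1. `item = int('12.5')` raises ValueError.
2. `except TypeError` does not match ValueError; skipped.
3. `except IndexError` does not match ValueError; skipped.
4. `except ValueError` matches → res = 122.
Result: 122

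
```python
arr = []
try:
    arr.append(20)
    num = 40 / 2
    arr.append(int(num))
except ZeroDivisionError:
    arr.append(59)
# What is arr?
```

Step-by-step execution trace:
1. try: `arr.append(20)` → arr = [20].
2. `num = 40 / 2` → num = 20.0. No exception raised.
3. `arr.append(int(num))` → arr = [20, 20].
4. `except ZeroDivisionError` is skipped (no exception was raised).
Result: [20, 20]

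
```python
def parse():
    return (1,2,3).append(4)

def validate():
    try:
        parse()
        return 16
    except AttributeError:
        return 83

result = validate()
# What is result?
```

Step-by-step execution trace:
1. `validate()` calls `parse()`.
2. `parse()` evaluates `(1,2,3).append(4)`, which raises AttributeError; it propagates to the caller.
3. `return 16` is not reached.
4. `except AttributeError` in validate matches → returns 83.
5. result = 83.
Result: 83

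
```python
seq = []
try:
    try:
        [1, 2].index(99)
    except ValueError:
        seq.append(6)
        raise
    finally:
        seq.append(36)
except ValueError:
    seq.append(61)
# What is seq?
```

Step-by-step execution trace:
1. Inner try: `[1, 2].index(99)` raises ValueError.
2. Inner `except ValueError` matches → `seq.append(6)` → seq = [6].
3. bare `raise` re-raises ValueError.
4. Inner `finally` runs during unwinding: `seq.append(36)` → seq = [6, 36].
5. Outer `except ValueError` matches → `seq.append(61)` → seq = [6, 36, 61].
Result: [6, 36, 61]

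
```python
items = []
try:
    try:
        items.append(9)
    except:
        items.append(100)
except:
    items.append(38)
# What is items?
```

Step-by-step execution trace:
1. Inner try: `items.append(9)` → items = [9]. No exception raised.
2. Inner `except` is skipped.
3. Inner try completes normally; outer `except` is skipped.
Result: [9]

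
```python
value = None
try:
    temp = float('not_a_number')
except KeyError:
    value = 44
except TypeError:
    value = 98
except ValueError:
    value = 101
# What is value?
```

Step-by-step execution trace:
1. `temp = float('not_a_number')` raises ValueError.
2. `except KeyError` does not match ValueError; skipped.
3. `except TypeError` does not match ValueError; skipped.
4. `except ValueError` matches → value = 101.
Result: 101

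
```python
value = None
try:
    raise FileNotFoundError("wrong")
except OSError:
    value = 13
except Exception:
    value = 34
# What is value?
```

Step-by-step execution trace:
1. `raise FileNotFoundError(...)` raises FileNotFoundError.
2. `except OSError` matches (FileNotFoundError is a subclass of OSError) → value = 13.
3. `except Exception` is not reached.
Result: 13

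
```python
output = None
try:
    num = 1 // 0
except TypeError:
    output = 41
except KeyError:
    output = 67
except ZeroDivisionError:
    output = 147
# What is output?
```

Step-by-step execution trace:
1. `num = 1 // 0` raises ZeroDivisionError.
2. `except TypeError` does not match ZeroDivisionError; skipped.
3. `except KeyError` does not match ZeroDivisionError; skipped.
4. `except ZeroDivisionError` matches → output = 147.
Result: 147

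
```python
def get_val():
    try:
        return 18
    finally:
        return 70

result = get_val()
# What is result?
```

Step-by-step execution trace:
1. `get_val()` enters try: `return 18` sets pending return value 18.
2. Before returning, `finally: return 70` runs and overrides the pending return.
3. get_val() returns 70 → result = 70.
Result: 70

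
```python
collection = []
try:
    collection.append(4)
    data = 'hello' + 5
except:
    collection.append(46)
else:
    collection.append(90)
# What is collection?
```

Step-by-step execution trace:
1. try: `collection.append(4)` → collection = [4].
2. `data = 'hello' + 5` raises TypeError.
3. bare `except` matches → `collection.append(46)` → collection = [4, 46].
4. `else` is skipped (an exception was raised).
Result: [4, 46]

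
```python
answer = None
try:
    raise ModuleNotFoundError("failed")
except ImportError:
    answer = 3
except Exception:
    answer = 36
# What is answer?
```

Step-by-step execution trace:
1. `raise ModuleNotFoundError(...)` raises ModuleNotFoundError.
2. `except ImportError` matches (ModuleNotFoundError is a subclass of ImportError) → answer = 3.
3. `except Exception` is not reached.
Result: 3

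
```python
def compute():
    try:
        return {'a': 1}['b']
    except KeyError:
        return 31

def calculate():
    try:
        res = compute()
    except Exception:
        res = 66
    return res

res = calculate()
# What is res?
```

Step-by-step execution trace:
1. `calculate()` calls `compute()`.
2. In compute: `{'a': 1}['b']` raises KeyError; `except KeyError` catches it → returns 31.
3. In calculate: `res = compute()` → res = 31. No exception reaches calculate.
4. `except Exception` is skipped; calculate returns 31.
5. res = 31.
Result: 31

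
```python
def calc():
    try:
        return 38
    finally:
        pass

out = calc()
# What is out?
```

Step-by-step execution trace:
1. `calc()` enters try: `return 38` sets pending return value 38.
2. Before returning, `finally: pass` runs (no effect).
3. calc() returns 38 → out = 38.
Result: 38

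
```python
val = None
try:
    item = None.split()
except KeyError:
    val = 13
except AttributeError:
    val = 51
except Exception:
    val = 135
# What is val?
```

Step-by-step execution trace:
1. `item = None.split()` raises AttributeError.
2. `except KeyError` does not match AttributeError; skipped.
3. `except AttributeError` matches → val = 51.
4. Remaining except clauses are skipped.
Result: 51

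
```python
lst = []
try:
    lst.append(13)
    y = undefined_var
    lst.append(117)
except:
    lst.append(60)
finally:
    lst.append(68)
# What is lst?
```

Step-by-step execution trace:
1. try: `lst.append(13)` → lst = [13].
2. `y = undefined_var` raises NameError; `lst.append(117)` is not reached.
3. bare `except` matches → `lst.append(60)` → lst = [13, 60].
4. finally always runs: `lst.append(68)` → lst = [13, 60, 68].
Result: [13, 60, 68]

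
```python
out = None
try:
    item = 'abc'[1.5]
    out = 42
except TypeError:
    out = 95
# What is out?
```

Step-by-step execution trace:
1. `item = 'abc'[1.5]` raises TypeError.
2. `out = 42` is not reached.
3. `except TypeError` matches → out = 95.
Result: 95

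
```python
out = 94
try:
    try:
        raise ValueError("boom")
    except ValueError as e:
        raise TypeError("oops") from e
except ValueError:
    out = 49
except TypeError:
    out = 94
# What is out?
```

Step-by-step execution trace:
1. Inner try raises ValueError; inner `except ValueError as e` catches it.
2. `raise TypeError(...) from e` raises TypeError (ValueError is attached as __cause__, but only TypeError is active).
3. Outer `except ValueError` does not match TypeError; skipped.
4. Outer `except TypeError` matches → out = 94.
Result: 94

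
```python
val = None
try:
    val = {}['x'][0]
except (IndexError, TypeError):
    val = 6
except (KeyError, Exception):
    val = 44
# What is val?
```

Step-by-step execution trace:
1. `val = {}['x'][0]` raises KeyError.
2. `except (IndexError, TypeError)` does not match KeyError; skipped.
3. `except (KeyError, Exception)` matches (KeyError is in the tuple) → val = 44.
Result: 44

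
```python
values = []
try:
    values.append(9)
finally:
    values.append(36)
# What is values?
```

Step-by-step execution trace:
1. try: `values.append(9)` → values = [9].
2. The try body completes without raising.
3. finally always runs: `values.append(36)` → values = [9, 36].
Result: [9, 36]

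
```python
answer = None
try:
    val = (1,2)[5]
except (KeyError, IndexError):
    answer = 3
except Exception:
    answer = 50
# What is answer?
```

Step-by-step execution trace:
1. `val = (1,2)[5]` raises IndexError.
2. `except (KeyError, IndexError)` matches (IndexError is in the tuple) → answer = 3.
3. `except Exception` is not reached.
Result: 3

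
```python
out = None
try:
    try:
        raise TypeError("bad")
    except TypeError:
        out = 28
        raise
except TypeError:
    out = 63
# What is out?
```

Step-by-step execution trace:
1. Inner try: `raise TypeError("bad")` raises TypeError.
2. Inner `except TypeError` matches → out = 28.
3. bare `raise` re-raises the same TypeError.
4. Outer `except TypeError` matches → out = 63.
Result: 63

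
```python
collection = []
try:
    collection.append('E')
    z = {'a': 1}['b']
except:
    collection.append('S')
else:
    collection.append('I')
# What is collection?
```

Step-by-step execution trace:
1. try: `collection.append('E')` → collection = ['E'].
2. `z = {'a': 1}['b']` raises KeyError.
3. bare `except` matches → `collection.append('S')` → collection = ['E', 'S'].
4. `else` is skipped (an exception was raised).
Result: ['E', 'S']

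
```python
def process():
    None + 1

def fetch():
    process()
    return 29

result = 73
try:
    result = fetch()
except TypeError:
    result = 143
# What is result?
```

Step-by-step execution trace:
1. result starts at 73.
2. try: `fetch()` calls `process()`.
3. `process()` evaluates `None + 1`, which raises TypeError; it propagates through fetch (uncaught).
4. `return 29` in fetch is not reached; the assignment to result does not complete.
5. `except TypeError` matches → result = 143.
Result: 143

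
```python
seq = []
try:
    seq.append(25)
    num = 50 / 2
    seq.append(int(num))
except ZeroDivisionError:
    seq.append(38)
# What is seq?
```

Step-by-step execution trace:
1. try: `seq.append(25)` → seq = [25].
2. `num = 50 / 2` → num = 25.0. No exception raised.
3. `seq.append(int(num))` → seq = [25, 25].
4. `except ZeroDivisionError` is skipped (no exception was raised).
Result: [25, 25]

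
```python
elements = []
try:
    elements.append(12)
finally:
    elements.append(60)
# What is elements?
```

Step-by-step execution trace:
1. try: `elements.append(12)` → elements = [12].
2. The try body completes without raising.
3. finally always runs: `elements.append(60)` → elements = [12, 60].
Result: [12, 60]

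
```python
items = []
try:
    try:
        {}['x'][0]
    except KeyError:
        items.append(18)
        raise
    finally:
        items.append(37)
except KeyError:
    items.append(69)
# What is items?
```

Step-by-step execution trace:
1. Inner try: `{}['x'][0]` raises KeyError.
2. Inner `except KeyError` matches → `items.append(18)` → items = [18].
3. bare `raise` re-raises KeyError.
4. Inner `finally` runs during unwinding: `items.append(37)` → items = [18, 37].
5. Outer `except KeyError` matches → `items.append(69)` → items = [18, 37, 69].
Result: [18, 37, 69]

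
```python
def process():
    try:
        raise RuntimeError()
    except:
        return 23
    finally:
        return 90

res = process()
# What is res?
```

Step-by-step execution trace:
1. `process()` enters try: `raise RuntimeError()` raises RuntimeError.
2. bare `except` matches → `return 23` sets pending return value 23.
3. Before returning, `finally: return 90` runs and overrides the pending return.
4. process() returns 90 → res = 90.
Result: 90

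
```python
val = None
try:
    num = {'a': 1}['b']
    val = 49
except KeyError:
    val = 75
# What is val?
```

Step-by-step execution trace:
1. `num = {'a': 1}['b']` raises KeyError.
2. `val = 49` is not reached.
3. `except KeyError` matches → val = 75.
Result: 75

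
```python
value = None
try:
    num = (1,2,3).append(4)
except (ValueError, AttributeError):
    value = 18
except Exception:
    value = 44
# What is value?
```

Step-by-step execution trace:
1. `num = (1,2,3).append(4)` raises AttributeError.
2. `except (ValueError, AttributeError)` matches (AttributeError is in the tuple) → value = 18.
3. `except Exception` is not reached.
Result: 18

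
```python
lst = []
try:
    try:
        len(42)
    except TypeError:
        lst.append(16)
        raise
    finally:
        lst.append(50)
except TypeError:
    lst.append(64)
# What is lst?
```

Step-by-step execution trace:
1. Inner try: `len(42)` raises TypeError.
2. Inner `except TypeError` matches → `lst.append(16)` → lst = [16].
3. bare `raise` re-raises TypeError.
4. Inner `finally` runs during unwinding: `lst.append(50)` → lst = [16, 50].
5. Outer `except TypeError` matches → `lst.append(64)` → lst = [16, 50, 64].
Result: [16, 50, 64]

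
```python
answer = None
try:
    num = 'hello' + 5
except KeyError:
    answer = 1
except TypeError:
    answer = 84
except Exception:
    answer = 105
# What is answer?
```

Step-by-step execution trace:
1. `num = 'hello' + 5` raises TypeError.
2. `except KeyError` does not match TypeError; skipped.
3. `except TypeError` matches → answer = 84.
4. Remaining except clauses are skipped.
Result: 84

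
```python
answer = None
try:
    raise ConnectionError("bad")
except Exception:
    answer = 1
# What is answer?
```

Step-by-step execution trace:
1. `raise ConnectionError(...)` raises ConnectionError.
2. `except Exception` matches (ConnectionError is a subclass of Exception) → answer = 1.
Result: 1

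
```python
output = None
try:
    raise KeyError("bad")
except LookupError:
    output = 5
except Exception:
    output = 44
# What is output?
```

Step-by-step execution trace:
1. `raise KeyError(...)` raises KeyError.
2. `except LookupError` matches (KeyError is a subclass of LookupError) → output = 5.
3. `except Exception` is not reached.
Result: 5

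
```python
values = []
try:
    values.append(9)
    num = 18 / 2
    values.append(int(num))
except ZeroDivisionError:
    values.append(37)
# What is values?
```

Step-by-step execution trace:
1. try: `values.append(9)` → values = [9].
2. `num = 18 / 2` → num = 9.0. No exception raised.
3. `values.append(int(num))` → values = [9, 9].
4. `except ZeroDivisionError` is skipped (no exception was raised).
Result: [9, 9]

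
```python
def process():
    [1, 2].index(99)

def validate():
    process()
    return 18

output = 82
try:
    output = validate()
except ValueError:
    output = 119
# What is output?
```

Step-by-step execution trace:
1. output starts at 82.
2. try: `validate()` calls `process()`.
3. `process()` evaluates `[1, 2].index(99)`, which raises ValueError; it propagates through validate (uncaught).
4. `return 18` in validate is not reached; the assignment to output does not complete.
5. `except ValueError` matches → output = 119.
Result: 119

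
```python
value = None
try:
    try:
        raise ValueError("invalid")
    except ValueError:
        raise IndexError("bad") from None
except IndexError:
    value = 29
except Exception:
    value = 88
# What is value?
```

Step-by-step execution trace:
1. Inner try raises ValueError; inner `except ValueError` catches it.
2. `raise IndexError(...) from None` raises IndexError (from None suppresses __context__, but the active exception is still IndexError).
3. Outer `except IndexError` matches → value = 29.
4. `except Exception` is not reached.
Result: 29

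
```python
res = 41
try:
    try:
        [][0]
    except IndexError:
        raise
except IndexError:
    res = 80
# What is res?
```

Step-by-step execution trace:
1. Inner try: `[][0]` raises IndexError.
2. Inner `except IndexError` matches; bare `raise` re-raises the same IndexError.
3. Outer `except IndexError` matches → res = 80.
Result: 80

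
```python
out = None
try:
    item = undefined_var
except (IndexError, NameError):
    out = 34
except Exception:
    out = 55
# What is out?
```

Step-by-step execution trace:
1. `item = undefined_var` raises NameError.
2. `except (IndexError, NameError)` matches (NameError is in the tuple) → out = 34.
3. `except Exception` is not reached.
Result: 34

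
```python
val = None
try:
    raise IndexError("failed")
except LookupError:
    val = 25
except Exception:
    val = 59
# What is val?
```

Step-by-step execution trace:
1. `raise IndexError(...)` raises IndexError.
2. `except LookupError` matches (IndexError is a subclass of LookupError) → val = 25.
3. `except Exception` is not reached.
Result: 25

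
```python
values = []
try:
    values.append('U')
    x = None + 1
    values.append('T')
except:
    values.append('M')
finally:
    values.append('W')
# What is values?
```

Step-by-step execution trace:
1. try: `values.append('U')` → values = ['U'].
2. `x = None + 1` raises TypeError; `values.append('T')` is not reached.
3. bare `except` matches → `values.append('M')` → values = ['U', 'M'].
4. finally always runs: `values.append('W')` → values = ['U', 'M', 'W'].
Result: ['U', 'M', 'W']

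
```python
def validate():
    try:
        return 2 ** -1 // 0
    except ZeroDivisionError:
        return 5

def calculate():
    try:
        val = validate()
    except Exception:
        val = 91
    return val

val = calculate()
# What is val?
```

Step-by-step execution trace:
1. `calculate()` calls `validate()`.
2. In validate: `2 ** -1 // 0` raises ZeroDivisionError; `except ZeroDivisionError` catches it → returns 5.
3. In calculate: `val = validate()` → val = 5. No exception reaches calculate.
4. `except Exception` is skipped; calculate returns 5.
5. val = 5.
Result: 5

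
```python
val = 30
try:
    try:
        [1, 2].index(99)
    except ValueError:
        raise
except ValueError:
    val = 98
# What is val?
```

Step-by-step execution trace:
1. Inner try: `[1, 2].index(99)` raises ValueError.
2. Inner `except ValueError` matches; bare `raise` re-raises the same ValueError.
3. Outer `except ValueError` matches → val = 98.
Result: 98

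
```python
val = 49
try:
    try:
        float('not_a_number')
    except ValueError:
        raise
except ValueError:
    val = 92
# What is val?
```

Step-by-step execution trace:
1. Inner try: `float('not_a_number')` raises ValueError.
2. Inner `except ValueError` matches; bare `raise` re-raises the same ValueError.
3. Outer `except ValueError` matches → val = 92.
Result: 92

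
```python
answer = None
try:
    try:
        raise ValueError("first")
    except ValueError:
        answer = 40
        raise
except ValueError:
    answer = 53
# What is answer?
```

Step-by-step execution trace:
1. Inner try: `raise ValueError("first")` raises ValueError.
2. Inner `except ValueError` matches → answer = 40.
3. bare `raise` re-raises the same ValueError.
4. Outer `except ValueError` matches → answer = 53.
Result: 53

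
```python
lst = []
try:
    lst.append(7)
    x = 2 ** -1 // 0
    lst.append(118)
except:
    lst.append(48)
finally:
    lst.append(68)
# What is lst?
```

Step-by-step execution trace:
1. try: `lst.append(7)` → lst = [7].
2. `x = 2 ** -1 // 0` raises ZeroDivisionError; `lst.append(118)` is not reached.
3. bare `except` matches → `lst.append(48)` → lst = [7, 48].
4. finally always runs: `lst.append(68)` → lst = [7, 48, 68].
Result: [7, 48, 68]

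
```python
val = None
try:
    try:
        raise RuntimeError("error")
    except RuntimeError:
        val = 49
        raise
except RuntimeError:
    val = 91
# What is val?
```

Step-by-step execution trace:
1. Inner try: `raise RuntimeError("error")` raises RuntimeError.
2. Inner `except RuntimeError` matches → val = 49.
3. bare `raise` re-raises the same RuntimeError.
4. Outer `except RuntimeError` matches → val = 91.
Result: 91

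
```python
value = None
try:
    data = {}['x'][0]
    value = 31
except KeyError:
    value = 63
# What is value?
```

Step-by-step execution trace:
1. `data = {}['x'][0]` raises KeyError.
2. `value = 31` is not reached.
3. `except KeyError` matches → value = 63.
Result: 63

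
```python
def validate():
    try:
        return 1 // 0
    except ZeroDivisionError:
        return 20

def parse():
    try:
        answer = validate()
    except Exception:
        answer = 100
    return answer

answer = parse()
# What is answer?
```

Step-by-step execution trace:
1. `parse()` calls `validate()`.
2. In validate: `1 // 0` raises ZeroDivisionError; `except ZeroDivisionError` catches it → returns 20.
3. In parse: `answer = validate()` → answer = 20. No exception reaches parse.
4. `except Exception` is skipped; parse returns 20.
5. answer = 20.
Result: 20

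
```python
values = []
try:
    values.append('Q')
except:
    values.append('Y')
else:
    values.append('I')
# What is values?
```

Step-by-step execution trace:
1. try: `values.append('Q')` → values = ['Q']. No exception raised.
2. `except` is skipped.
3. `else` runs (try completed without exception): `values.append('I')` → values = ['Q', 'I'].
Result: ['Q', 'I']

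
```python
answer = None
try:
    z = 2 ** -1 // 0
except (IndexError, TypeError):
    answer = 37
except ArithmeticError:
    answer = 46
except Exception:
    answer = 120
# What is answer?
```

Step-by-step execution trace:
1. `z = 2 ** -1 // 0` raises ZeroDivisionError.
2. `except (IndexError, TypeError)` does not match ZeroDivisionError; skipped.
3. `except ArithmeticError` matches (ZeroDivisionError is a subclass of ArithmeticError) → answer = 46.
4. `except Exception` is not reached.
Result: 46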